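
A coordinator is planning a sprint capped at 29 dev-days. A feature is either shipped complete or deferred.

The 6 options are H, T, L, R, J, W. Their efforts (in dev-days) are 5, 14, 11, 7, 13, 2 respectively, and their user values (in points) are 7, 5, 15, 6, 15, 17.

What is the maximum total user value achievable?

H + L + R + W: effort 5 + 11 + 7 + 2 = 25 ≤ 29, user value 7 + 15 + 6 + 17 = 45.
L + J + W: effort 11 + 13 + 2 = 26 ≤ 29, user value 15 + 15 + 17 = 47.
H + R + J + W: effort 5 + 7 + 13 + 2 = 27 ≤ 29, user value 7 + 6 + 15 + 17 = 45.
Best is L, J, and W with total user value 47.

47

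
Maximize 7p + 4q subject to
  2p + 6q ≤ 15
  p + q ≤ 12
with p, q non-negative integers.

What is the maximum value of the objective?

49

(p,q)=(7,0): 2·7+6·0=14≤15, 1·7+1·0=7≤12, objective 49.
(p,q)=(6,0): 2·6+6·0=12≤15, 1·6+1·0=6≤12, objective 42.
The best lattice point is (7,0), giving 49.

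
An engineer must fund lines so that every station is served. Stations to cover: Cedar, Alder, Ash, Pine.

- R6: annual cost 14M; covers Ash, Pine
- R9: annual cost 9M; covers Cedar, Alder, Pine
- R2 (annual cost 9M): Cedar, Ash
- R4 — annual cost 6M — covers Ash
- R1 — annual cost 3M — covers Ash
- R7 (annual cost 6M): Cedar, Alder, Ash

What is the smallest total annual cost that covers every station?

12

This is an integer covering problem.
The greedy cost-per-new-station heuristic would pick R7 and R9 for 15, but a cheaper cover exists.
Choose R9 and R1: together they cover Cedar, Alder, Ash, Pine — every station.
Total annual cost: 9 + 3 = 12.
No cover costs less than 12.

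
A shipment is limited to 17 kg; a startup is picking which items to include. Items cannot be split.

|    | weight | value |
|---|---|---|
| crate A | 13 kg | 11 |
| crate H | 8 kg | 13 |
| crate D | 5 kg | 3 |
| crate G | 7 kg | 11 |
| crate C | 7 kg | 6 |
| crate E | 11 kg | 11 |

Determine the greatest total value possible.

Treat it as a binary knapsack problem.
crate H + crate C: weight 8 + 7 = 15 ≤ 17, value 13 + 6 = 19.
crate G + crate C: weight 7 + 7 = 14 ≤ 17, value 11 + 6 = 17.
crate H + crate G: weight 8 + 7 = 15 ≤ 17, value 13 + 11 = 24.
Best is crate H and crate G with total value 24.

24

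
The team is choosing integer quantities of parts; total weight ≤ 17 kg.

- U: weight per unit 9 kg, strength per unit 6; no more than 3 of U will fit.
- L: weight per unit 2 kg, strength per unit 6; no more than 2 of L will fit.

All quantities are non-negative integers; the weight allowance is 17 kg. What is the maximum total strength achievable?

18

2×L: weight 4 ≤ 17, strength 2·6 = 12.
1×U and 2×L: weight 13 ≤ 17, strength 1·6 + 2·6 = 18.
Best is 18.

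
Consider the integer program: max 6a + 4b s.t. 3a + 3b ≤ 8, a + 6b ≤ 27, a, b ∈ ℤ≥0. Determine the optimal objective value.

Relaxing integrality, the LP optimum is 16.00 at (a,b) = (2.67, 0), which is not an integer point.
(a,b)=(2,0): 3·2+3·0=6≤8, 1·2+6·0=2≤27, objective 12.
(a,b)=(1,1): 3·1+3·1=6≤8, 1·1+6·1=7≤27, objective 10.
(a,b)=(1,0): 3·1+3·0=3≤8, 1·1+6·0=1≤27, objective 6.
The best lattice point is (2,0), giving 12.

12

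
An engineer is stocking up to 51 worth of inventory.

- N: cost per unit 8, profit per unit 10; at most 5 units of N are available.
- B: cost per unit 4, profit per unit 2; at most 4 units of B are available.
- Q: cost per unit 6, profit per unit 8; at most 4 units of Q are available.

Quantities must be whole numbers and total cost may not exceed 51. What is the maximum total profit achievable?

Q has the best ratio (8/6); taking only Q gives at most 4×8 = 32 (stopped by the supply cap of 4).
Mixing does better — 4×N and 3×Q: cost 50 ≤ 51, profit 4·10 + 3·8 = 64.

64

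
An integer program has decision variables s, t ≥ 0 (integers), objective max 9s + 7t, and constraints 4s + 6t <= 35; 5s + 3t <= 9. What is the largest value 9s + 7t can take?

21

(s,t)=(0,3): 4·0+6·3=18≤35, 5·0+3·3=9≤9, objective 21.
(s,t)=(0,2): 4·0+6·2=12≤35, 5·0+3·2=6≤9, objective 14.
No feasible integer point exceeds 21.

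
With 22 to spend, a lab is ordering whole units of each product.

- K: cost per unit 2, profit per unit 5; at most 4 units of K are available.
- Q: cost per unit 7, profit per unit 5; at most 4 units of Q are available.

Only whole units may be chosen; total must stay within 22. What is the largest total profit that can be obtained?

30

4×K and 2×Q: cost 22 ≤ 22, profit 4·5 + 2·5 = 30.
3×K and 2×Q: cost 20 ≤ 22, profit 3·5 + 2·5 = 25.
Best is 30.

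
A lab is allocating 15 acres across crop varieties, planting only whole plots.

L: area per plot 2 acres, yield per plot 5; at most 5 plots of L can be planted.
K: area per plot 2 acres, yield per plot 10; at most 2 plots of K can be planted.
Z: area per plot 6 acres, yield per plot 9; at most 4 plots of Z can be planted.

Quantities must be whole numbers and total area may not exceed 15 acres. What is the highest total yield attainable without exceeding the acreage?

This is a bounded integer knapsack.
Take 5×L and 2×K: area 14 ≤ 15, yield 5·5 + 2·10 = 45.
K has the best ratio (10/2) and is taken to its limit of 2; remaining capacity is filled optimally with the others.

45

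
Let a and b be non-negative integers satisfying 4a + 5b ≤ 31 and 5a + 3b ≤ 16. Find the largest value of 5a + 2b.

(a,b)=(3,0): 4·3+5·0=12≤31, 5·3+3·0=15≤16, objective 15.
(a,b)=(2,1): 4·2+5·1=13≤31, 5·2+3·1=13≤16, objective 12.
(a,b)=(2,0): 4·2+5·0=8≤31, 5·2+3·0=10≤16, objective 10.
Maximum is 15 at (a,b)=(3,0).

15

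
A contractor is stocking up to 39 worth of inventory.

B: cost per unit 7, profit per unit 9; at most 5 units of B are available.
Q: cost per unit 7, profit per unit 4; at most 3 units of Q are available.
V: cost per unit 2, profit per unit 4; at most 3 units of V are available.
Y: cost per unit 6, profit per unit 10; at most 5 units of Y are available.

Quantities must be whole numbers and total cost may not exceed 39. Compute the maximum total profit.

63

This is a bounded integer knapsack.
V has the best ratio (4/2); taking only V gives at most 3×4 = 12 (stopped by the supply cap of 3).
Mixing does better — 1×B, 1×V, and 5×Y: cost 39 ≤ 39, profit 1·9 + 1·4 + 5·10 = 63.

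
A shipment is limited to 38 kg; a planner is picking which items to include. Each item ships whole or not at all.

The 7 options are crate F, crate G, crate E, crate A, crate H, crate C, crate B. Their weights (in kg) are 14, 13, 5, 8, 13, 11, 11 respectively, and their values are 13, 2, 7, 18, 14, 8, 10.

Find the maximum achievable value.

Allowing fractional choices, the relaxed optimum would be about 50.1, but items are indivisible.
crate F + crate E + crate A + crate B: weight 14 + 5 + 8 + 11 = 38 ≤ 38, value 13 + 7 + 18 + 10 = 48.
crate E + crate A + crate H + crate C: weight 5 + 8 + 13 + 11 = 37 ≤ 38, value 7 + 18 + 14 + 8 = 47.
crate E + crate A + crate H + crate B: weight 5 + 8 + 13 + 11 = 37 ≤ 38, value 7 + 18 + 14 + 10 = 49.
Best is crate E, crate A, crate H, and crate B with total value 49.

49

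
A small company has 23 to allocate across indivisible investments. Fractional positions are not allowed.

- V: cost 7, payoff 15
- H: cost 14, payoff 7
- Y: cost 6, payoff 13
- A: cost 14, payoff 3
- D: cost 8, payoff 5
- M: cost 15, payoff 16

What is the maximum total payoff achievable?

Allowing fractional choices, the relaxed optimum would be about 38.7, but investments are indivisible.
V + M: cost 7 + 15 = 22 ≤ 23, payoff 15 + 16 = 31.
V + Y + D: cost 7 + 6 + 8 = 21 ≤ 23, payoff 15 + 13 + 5 = 33.
Best is V, Y, and D with total payoff 33.

33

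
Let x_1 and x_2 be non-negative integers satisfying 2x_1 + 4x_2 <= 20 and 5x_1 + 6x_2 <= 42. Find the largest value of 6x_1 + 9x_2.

54

(x_1,x_2)=(6,2): 2·6+4·2=20≤20, 5·6+6·2=42≤42, objective 54.
(x_1,x_2)=(7,1): 2·7+4·1=18≤20, 5·7+6·1=41≤42, objective 51.
(x_1,x_2)=(5,2): 2·5+4·2=18≤20, 5·5+6·2=37≤42, objective 48.
(x_1,x_2)=(6,1): 2·6+4·1=16≤20, 5·6+6·1=36≤42, objective 45.
Maximum is 54 at (x_1,x_2)=(6,2).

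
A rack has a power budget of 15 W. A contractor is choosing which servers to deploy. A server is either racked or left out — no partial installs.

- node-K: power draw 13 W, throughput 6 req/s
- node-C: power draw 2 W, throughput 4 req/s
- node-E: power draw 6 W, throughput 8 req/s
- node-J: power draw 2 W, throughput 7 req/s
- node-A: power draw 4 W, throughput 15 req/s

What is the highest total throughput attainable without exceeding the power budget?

34

Allowing fractional choices, the relaxed optimum would be about 34.5, but servers are indivisible.
node-C + node-E + node-A: power draw 2 + 6 + 4 = 12 ≤ 15, throughput 4 + 8 + 15 = 27.
node-E + node-J + node-A: power draw 6 + 2 + 4 = 12 ≤ 15, throughput 8 + 7 + 15 = 30.
node-C + node-E + node-J + node-A: power draw 2 + 6 + 2 + 4 = 14 ≤ 15, throughput 4 + 8 + 7 + 15 = 34.
Best is node-C, node-E, node-J, and node-A with total throughput 34.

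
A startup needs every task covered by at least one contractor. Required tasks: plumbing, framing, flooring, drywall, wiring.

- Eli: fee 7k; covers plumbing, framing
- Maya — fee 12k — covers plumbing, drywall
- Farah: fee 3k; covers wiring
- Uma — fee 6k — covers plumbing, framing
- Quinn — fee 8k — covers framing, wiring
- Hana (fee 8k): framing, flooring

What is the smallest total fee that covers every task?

23

The greedy cost-per-new-task heuristic would pick Farah, Uma, Hana, and Maya for 29, but a cheaper cover exists.
Choose Maya, Farah, and Hana: together they cover plumbing, framing, flooring, drywall, wiring — every task.
Total fee: 12 + 3 + 8 = 23.
No cover costs less than 23.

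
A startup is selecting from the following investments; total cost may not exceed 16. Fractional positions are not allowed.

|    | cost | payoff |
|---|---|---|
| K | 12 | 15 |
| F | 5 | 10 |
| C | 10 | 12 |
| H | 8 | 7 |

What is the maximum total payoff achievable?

Treat it as a binary knapsack problem.
Allowing fractional choices, the relaxed optimum would be about 23.8, but investments are indivisible.
F + C: cost 5 + 10 = 15 ≤ 16, payoff 10 + 12 = 22.
F + H: cost 5 + 8 = 13 ≤ 16, payoff 10 + 7 = 17.
Best is F and C with total payoff 22.

22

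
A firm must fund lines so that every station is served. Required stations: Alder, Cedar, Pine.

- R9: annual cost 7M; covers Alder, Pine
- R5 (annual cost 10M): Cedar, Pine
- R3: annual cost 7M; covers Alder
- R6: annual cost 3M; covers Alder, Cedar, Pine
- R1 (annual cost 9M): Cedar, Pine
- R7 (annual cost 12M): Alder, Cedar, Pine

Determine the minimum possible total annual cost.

This is an integer covering problem.
R6 alone covers Alder, Cedar, Pine — every station.
Total annual cost: 3.
No cover costs less than 3.

3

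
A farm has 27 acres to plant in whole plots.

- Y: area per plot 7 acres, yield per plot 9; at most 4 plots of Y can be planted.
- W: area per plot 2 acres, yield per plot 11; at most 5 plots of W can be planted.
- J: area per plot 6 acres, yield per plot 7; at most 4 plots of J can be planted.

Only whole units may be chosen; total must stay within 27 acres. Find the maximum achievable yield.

This is a bounded integer knapsack.
W has the best ratio (11/2); taking only W gives at most 5×11 = 55 (stopped by the supply cap of 5).
Mixing does better — 2×Y and 5×W: area 24 ≤ 27, yield 2·9 + 5·11 = 73.

73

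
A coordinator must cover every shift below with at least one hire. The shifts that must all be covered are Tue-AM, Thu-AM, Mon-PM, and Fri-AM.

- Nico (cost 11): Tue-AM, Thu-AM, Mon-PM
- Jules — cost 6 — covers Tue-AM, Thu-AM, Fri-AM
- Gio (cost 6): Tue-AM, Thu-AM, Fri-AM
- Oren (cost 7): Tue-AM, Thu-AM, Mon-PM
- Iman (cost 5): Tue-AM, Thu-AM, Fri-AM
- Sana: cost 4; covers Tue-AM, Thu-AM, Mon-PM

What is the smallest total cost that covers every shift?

9

Choose Iman and Sana: together they cover Tue-AM, Thu-AM, Mon-PM, Fri-AM — every shift.
Total cost: 5 + 4 = 9.
No cover costs less than 9.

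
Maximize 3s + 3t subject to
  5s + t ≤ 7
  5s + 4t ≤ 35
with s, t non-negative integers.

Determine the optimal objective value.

(s,t)=(0,7): 5·0+1·7=7≤7, 5·0+4·7=28≤35, objective 21.
(s,t)=(0,6): 5·0+1·6=6≤7, 5·0+4·6=24≤35, objective 18.
No feasible integer point exceeds 21.

21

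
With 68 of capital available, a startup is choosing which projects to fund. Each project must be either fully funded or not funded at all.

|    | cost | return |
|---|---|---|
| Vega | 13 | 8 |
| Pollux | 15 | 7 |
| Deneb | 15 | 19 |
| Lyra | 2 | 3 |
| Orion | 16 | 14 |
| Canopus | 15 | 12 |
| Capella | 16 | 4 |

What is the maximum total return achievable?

Treat it as a binary knapsack problem.
Vega + Deneb + Orion + Canopus: cost 13 + 15 + 16 + 15 = 59 ≤ 68, return 8 + 19 + 14 + 12 = 53.
Vega + Deneb + Lyra + Orion + Canopus: cost 13 + 15 + 2 + 16 + 15 = 61 ≤ 68, return 8 + 19 + 3 + 14 + 12 = 56.
Pollux + Deneb + Lyra + Orion + Canopus: cost 15 + 15 + 2 + 16 + 15 = 63 ≤ 68, return 7 + 19 + 3 + 14 + 12 = 55.
Best is Vega, Deneb, Lyra, Orion, and Canopus with total return 56.

56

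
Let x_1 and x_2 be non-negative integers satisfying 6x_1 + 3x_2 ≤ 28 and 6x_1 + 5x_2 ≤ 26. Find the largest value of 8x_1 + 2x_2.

32

The continuous relaxation peaks at (4.33, 0) with value 34.67; rounding to a feasible lattice point costs some objective.
(x_1,x_2)=(4,0): 6·4+3·0=24≤28, 6·4+5·0=24≤26, objective 32.
(x_1,x_2)=(3,1): 6·3+3·1=21≤28, 6·3+5·1=23≤26, objective 26.
(x_1,x_2)=(3,0): 6·3+3·0=18≤28, 6·3+5·0=18≤26, objective 24.
No feasible integer point exceeds 32.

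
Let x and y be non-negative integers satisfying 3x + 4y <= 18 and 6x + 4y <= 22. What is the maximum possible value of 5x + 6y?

The continuous relaxation peaks at (1.33, 3.5) with value 27.67; rounding to a feasible lattice point costs some objective.
(x,y)=(0,4): 3·0+4·4=16≤18, 6·0+4·4=16≤22, objective 24.
(x,y)=(1,3): 3·1+4·3=15≤18, 6·1+4·3=18≤22, objective 23.
(x,y)=(2,2): 3·2+4·2=14≤18, 6·2+4·2=20≤22, objective 22.
Maximum is 24 at (x,y)=(0,4).

24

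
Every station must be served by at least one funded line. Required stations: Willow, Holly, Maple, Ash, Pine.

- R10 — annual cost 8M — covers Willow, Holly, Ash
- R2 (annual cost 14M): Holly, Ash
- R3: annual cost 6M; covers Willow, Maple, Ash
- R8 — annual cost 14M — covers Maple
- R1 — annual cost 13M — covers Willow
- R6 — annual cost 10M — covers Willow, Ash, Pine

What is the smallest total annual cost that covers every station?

24

This is a weighted set-cover instance.
Choose R10, R3, and R6: together they cover Willow, Holly, Maple, Ash, Pine — every station.
Total annual cost: 8 + 6 + 10 = 24.
No cover costs less than 24.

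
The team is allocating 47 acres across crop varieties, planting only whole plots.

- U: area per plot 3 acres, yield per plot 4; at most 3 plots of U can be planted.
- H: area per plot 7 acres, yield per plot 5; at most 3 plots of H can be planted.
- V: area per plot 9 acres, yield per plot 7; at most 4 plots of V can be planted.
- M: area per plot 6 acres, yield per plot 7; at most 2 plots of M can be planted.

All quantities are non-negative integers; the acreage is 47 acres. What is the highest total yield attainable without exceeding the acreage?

45

U has the best ratio (4/3); taking only U gives at most 3×4 = 12 (stopped by the supply cap of 3).
Mixing does better — 3×U, 1×H, 2×V, and 2×M: area 46 ≤ 47, yield 3·4 + 1·5 + 2·7 + 2·7 = 45.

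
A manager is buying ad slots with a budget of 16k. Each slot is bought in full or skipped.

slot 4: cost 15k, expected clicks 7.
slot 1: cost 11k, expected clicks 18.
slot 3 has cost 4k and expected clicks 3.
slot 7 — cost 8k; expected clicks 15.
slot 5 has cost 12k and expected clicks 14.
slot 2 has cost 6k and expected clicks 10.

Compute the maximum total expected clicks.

25

Treat it as a binary knapsack problem.
slot 1 + slot 3: cost 11 + 4 = 15 ≤ 16, expected clicks 18 + 3 = 21.
slot 7 + slot 2: cost 8 + 6 = 14 ≤ 16, expected clicks 15 + 10 = 25.
Best is slot 7 and slot 2 with total expected clicks 25.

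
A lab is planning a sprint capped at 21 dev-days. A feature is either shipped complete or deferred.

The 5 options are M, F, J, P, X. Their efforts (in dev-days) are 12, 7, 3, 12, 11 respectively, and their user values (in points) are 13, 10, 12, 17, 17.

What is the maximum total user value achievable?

39

This is a 0-1 knapsack instance.
Take F, J, and X: effort 7 + 3 + 11 = 21 ≤ 21, user value 10 + 12 + 17 = 39.
No other feasible combination does better.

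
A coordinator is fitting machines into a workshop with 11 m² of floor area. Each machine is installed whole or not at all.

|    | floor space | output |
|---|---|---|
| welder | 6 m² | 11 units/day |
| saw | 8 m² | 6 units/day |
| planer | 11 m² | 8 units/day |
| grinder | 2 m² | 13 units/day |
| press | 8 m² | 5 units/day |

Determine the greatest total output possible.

24

Allowing fractional choices, the relaxed optimum would be about 26.2, but machines are indivisible.
saw + grinder: floor space 8 + 2 = 10 ≤ 11, output 6 + 13 = 19.
grinder + press: floor space 2 + 8 = 10 ≤ 11, output 13 + 5 = 18.
welder + grinder: floor space 6 + 2 = 8 ≤ 11, output 11 + 13 = 24.
Best is welder and grinder with total output 24.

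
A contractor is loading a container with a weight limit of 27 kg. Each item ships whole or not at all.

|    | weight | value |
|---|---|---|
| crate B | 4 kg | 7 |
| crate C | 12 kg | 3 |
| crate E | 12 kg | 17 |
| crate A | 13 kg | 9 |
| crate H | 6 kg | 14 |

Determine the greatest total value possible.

38

Treat it as a binary knapsack problem.
Allowing fractional choices, the relaxed optimum would be about 41.5, but items are indivisible.
crate B + crate A + crate H: weight 4 + 13 + 6 = 23 ≤ 27, value 7 + 9 + 14 = 30.
crate B + crate E + crate H: weight 4 + 12 + 6 = 22 ≤ 27, value 7 + 17 + 14 = 38.
crate E + crate H: weight 12 + 6 = 18 ≤ 27, value 17 + 14 = 31.
Best is crate B, crate E, and crate H with total value 38.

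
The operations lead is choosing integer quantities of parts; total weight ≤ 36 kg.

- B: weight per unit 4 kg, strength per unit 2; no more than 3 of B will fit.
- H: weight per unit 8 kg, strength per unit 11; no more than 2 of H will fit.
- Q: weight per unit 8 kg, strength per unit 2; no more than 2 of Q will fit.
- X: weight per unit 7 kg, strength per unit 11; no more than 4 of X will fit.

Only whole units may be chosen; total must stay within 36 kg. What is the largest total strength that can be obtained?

55

2×B and 4×X: weight 36 ≤ 36, strength 2·2 + 4·11 = 48.
1×H and 4×X: weight 36 ≤ 36, strength 1·11 + 4·11 = 55.
Best is 55.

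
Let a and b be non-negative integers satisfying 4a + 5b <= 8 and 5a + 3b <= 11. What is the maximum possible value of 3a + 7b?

(a,b)=(0,1): 4·0+5·1=5≤8, 5·0+3·1=3≤11, objective 7.
(a,b)=(1,0): 4·1+5·0=4≤8, 5·1+3·0=5≤11, objective 3.
The best lattice point is (0,1), giving 7.

7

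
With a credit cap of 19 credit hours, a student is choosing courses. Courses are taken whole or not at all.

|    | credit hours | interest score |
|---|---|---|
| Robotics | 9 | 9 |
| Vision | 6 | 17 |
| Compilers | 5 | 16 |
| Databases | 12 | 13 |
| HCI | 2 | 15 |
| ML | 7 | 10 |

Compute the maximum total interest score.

Allowing fractional choices, the relaxed optimum would be about 56.6, but courses are indivisible.
Vision + Compilers + ML: credit hours 6 + 5 + 7 = 18 ≤ 19, interest score 17 + 16 + 10 = 43.
Compilers + Databases + HCI: credit hours 5 + 12 + 2 = 19 ≤ 19, interest score 16 + 13 + 15 = 44.
Vision + Compilers + HCI: credit hours 6 + 5 + 2 = 13 ≤ 19, interest score 17 + 16 + 15 = 48.
Best is Vision, Compilers, and HCI with total interest score 48.

48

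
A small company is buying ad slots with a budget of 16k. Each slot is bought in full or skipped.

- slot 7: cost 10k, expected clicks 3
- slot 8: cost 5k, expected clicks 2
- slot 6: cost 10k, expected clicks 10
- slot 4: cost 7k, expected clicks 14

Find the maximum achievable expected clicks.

Allowing fractional choices, the relaxed optimum would be about 23.0, but ad slots are indivisible.
slot 8 + slot 4: cost 5 + 7 = 12 ≤ 16, expected clicks 2 + 14 = 16.
slot 8 + slot 6: cost 5 + 10 = 15 ≤ 16, expected clicks 2 + 10 = 12.
slot 4: cost 7 ≤ 16, expected clicks 14.
Best is slot 8 and slot 4 with total expected clicks 16.

16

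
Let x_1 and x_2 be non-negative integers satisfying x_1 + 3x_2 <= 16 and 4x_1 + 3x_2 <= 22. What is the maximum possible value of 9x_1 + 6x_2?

(x_1,x_2)=(4,2) is feasible, giving 48.
(x_1,x_2)=(3,3) is feasible, giving 45.
(x_1,x_2)=(5,0) is feasible, giving 45.
No feasible integer point exceeds 48.

48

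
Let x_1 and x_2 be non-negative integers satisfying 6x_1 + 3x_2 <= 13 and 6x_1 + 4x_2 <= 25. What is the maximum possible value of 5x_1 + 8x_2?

The continuous relaxation peaks at (0, 4.33) with value 34.67; rounding to a feasible lattice point costs some objective.
(x_1,x_2)=(0,4) is feasible, giving 32.
(x_1,x_2)=(0,3) is feasible, giving 24.
Maximum is 32 at (x_1,x_2)=(0,4).

32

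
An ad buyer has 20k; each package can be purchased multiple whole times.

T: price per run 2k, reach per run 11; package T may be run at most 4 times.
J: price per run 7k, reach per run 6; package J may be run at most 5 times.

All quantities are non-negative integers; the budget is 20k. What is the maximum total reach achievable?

4×T and 1×J: price 15 ≤ 20, reach 4·11 + 1·6 = 50.
3×T and 2×J: price 20 ≤ 20, reach 3·11 + 2·6 = 45.
Best is 50.

50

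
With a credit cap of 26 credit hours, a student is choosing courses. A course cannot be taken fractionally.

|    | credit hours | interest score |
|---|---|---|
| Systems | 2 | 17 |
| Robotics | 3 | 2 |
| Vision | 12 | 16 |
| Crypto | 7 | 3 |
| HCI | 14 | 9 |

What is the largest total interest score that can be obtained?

Systems + Robotics + Vision + Crypto: credit hours 2 + 3 + 12 + 7 = 24 ≤ 26, interest score 17 + 2 + 16 + 3 = 38.
Systems + Robotics + Vision: credit hours 2 + 3 + 12 = 17 ≤ 26, interest score 17 + 2 + 16 = 35.
Systems + Vision + Crypto: credit hours 2 + 12 + 7 = 21 ≤ 26, interest score 17 + 16 + 3 = 36.
Best is Systems, Robotics, Vision, and Crypto with total interest score 38.

38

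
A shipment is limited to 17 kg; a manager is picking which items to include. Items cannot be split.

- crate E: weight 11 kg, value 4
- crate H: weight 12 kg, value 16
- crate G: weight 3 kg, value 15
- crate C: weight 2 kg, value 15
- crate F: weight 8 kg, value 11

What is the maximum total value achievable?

46

Allowing fractional choices, the relaxed optimum would be about 46.3, but items are indivisible.
crate H + crate G + crate C: weight 12 + 3 + 2 = 17 ≤ 17, value 16 + 15 + 15 = 46.
crate G + crate C + crate F: weight 3 + 2 + 8 = 13 ≤ 17, value 15 + 15 + 11 = 41.
crate E + crate G + crate C: weight 11 + 3 + 2 = 16 ≤ 17, value 4 + 15 + 15 = 34.
Best is crate H, crate G, and crate C with total value 46.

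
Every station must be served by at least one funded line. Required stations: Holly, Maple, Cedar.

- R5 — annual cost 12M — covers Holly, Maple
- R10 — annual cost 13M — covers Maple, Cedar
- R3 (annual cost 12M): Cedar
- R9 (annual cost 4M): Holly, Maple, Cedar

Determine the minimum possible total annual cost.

4

R9 alone covers Holly, Maple, Cedar — every station.
Total annual cost: 4.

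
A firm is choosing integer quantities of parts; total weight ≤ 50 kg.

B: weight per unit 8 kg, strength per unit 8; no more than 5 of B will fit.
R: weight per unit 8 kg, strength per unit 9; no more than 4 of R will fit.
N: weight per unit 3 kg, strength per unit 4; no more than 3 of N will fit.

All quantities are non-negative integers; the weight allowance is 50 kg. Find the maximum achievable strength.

56

2×B, 3×R, and 3×N: weight 49 ≤ 50, strength 2·8 + 3·9 + 3·4 = 55.
1×B, 4×R, and 3×N: weight 49 ≤ 50, strength 1·8 + 4·9 + 3·4 = 56.
Best is 56.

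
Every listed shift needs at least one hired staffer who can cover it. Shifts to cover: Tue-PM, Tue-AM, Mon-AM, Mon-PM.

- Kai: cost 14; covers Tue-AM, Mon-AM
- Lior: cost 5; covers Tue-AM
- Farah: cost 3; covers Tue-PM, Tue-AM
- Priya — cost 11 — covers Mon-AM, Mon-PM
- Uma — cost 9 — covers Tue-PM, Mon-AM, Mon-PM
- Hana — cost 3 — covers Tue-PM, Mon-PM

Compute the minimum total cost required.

The greedy cost-per-new-shift heuristic would pick Farah, Hana, and Uma for 15, but a cheaper cover exists.
Choose Farah and Uma: together they cover Tue-PM, Tue-AM, Mon-AM, Mon-PM — every shift.
Total cost: 3 + 9 = 12.
No cover costs less than 12.

12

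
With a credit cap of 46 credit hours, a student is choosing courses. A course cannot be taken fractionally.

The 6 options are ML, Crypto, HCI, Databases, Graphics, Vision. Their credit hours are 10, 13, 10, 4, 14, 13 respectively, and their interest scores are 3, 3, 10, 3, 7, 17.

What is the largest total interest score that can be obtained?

HCI + Databases + Graphics + Vision: credit hours 10 + 4 + 14 + 13 = 41 ≤ 46, interest score 10 + 3 + 7 + 17 = 37.
HCI + Graphics + Vision: credit hours 10 + 14 + 13 = 37 ≤ 46, interest score 10 + 7 + 17 = 34.
Best is HCI, Databases, Graphics, and Vision with total interest score 37.

37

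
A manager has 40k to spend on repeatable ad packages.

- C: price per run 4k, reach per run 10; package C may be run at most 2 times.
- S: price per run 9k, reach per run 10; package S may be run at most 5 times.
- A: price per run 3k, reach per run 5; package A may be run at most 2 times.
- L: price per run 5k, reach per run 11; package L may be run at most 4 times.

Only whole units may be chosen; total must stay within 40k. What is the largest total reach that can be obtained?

79

This is a bounded integer knapsack.
C has the best ratio (10/4); taking only C gives at most 2×10 = 20 (stopped by the supply cap of 2).
Mixing does better — 2×C, 1×S, 1×A, and 4×L: price 40 ≤ 40, reach 2·10 + 1·10 + 1·5 + 4·11 = 79.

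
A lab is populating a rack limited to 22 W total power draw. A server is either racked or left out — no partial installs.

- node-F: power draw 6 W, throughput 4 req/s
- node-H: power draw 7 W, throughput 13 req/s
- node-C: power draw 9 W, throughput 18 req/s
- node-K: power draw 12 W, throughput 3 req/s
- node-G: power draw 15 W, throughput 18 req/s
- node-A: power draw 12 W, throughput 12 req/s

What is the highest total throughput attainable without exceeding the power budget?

35

node-F + node-H + node-C: power draw 6 + 7 + 9 = 22 ≤ 22, throughput 4 + 13 + 18 = 35.
node-H + node-G: power draw 7 + 15 = 22 ≤ 22, throughput 13 + 18 = 31.
node-H + node-C: power draw 7 + 9 = 16 ≤ 22, throughput 13 + 18 = 31.
Best is node-F, node-H, and node-C with total throughput 35.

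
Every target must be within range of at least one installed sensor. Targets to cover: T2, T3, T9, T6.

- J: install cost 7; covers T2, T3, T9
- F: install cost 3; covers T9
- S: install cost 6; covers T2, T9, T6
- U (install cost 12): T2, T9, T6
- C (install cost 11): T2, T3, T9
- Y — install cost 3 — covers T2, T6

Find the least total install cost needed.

This is a weighted set-cover instance.
The greedy cost-per-new-target heuristic would pick Y, F, and J for 13, but a cheaper cover exists.
Choose J and Y: together they cover T2, T3, T9, T6 — every target.
Total install cost: 7 + 3 = 10.
No cover costs less than 10.

10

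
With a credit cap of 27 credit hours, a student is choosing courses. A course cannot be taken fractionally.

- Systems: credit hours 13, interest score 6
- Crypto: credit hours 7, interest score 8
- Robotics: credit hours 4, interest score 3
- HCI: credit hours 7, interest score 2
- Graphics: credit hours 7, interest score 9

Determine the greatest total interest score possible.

Systems + Crypto + Graphics: credit hours 13 + 7 + 7 = 27 ≤ 27, interest score 6 + 8 + 9 = 23.
Crypto + Robotics + HCI + Graphics: credit hours 7 + 4 + 7 + 7 = 25 ≤ 27, interest score 8 + 3 + 2 + 9 = 22.
Crypto + Robotics + Graphics: credit hours 7 + 4 + 7 = 18 ≤ 27, interest score 8 + 3 + 9 = 20.
Best is Systems, Crypto, and Graphics with total interest score 23.

23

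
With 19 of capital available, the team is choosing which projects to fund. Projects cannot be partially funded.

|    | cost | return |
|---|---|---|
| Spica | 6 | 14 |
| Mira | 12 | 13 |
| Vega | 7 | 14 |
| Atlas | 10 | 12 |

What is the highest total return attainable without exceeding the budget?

28

Take Spica and Vega: cost 6 + 7 = 13 ≤ 19, return 14 + 14 = 28.
No other feasible combination does better.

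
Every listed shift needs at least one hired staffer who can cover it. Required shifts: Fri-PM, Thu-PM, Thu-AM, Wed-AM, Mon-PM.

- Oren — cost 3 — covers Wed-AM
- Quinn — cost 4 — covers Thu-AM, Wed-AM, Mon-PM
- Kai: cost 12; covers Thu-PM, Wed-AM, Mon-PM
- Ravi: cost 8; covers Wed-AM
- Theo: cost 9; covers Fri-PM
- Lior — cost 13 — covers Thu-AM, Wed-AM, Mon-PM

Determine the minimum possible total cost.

25

This is an integer covering problem.
Choose Quinn, Kai, and Theo: together they cover Fri-PM, Thu-PM, Thu-AM, Wed-AM, Mon-PM — every shift.
Total cost: 4 + 12 + 9 = 25.
No cover costs less than 25.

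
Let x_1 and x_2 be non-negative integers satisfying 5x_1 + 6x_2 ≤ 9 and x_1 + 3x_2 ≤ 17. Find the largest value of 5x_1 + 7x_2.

(x_1,x_2)=(0,1): 5·0+6·1=6≤9, 1·0+3·1=3≤17, objective 7.
(x_1,x_2)=(1,0): 5·1+6·0=5≤9, 1·1+3·0=1≤17, objective 5.
(x_1,x_2)=(0,0): 5·0+6·0=0≤9, 1·0+3·0=0≤17, objective 0.
The best lattice point is (0,1), giving 7.

7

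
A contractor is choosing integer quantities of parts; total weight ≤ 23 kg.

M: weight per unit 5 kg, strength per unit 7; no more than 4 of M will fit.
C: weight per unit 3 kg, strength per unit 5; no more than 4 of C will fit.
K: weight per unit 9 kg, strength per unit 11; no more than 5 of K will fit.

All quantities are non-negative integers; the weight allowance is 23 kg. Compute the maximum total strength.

34

C has the best ratio (5/3); taking only C gives at most 4×5 = 20 (stopped by the supply cap of 4).
Mixing does better — 2×M and 4×C: weight 22 ≤ 23, strength 2·7 + 4·5 = 34.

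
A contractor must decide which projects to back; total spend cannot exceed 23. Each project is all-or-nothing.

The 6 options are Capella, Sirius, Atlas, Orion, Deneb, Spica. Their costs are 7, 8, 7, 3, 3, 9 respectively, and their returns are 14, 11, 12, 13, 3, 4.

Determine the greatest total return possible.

42

Capella + Atlas + Orion + Deneb: cost 7 + 7 + 3 + 3 = 20 ≤ 23, return 14 + 12 + 13 + 3 = 42.
Capella + Sirius + Orion + Deneb: cost 7 + 8 + 3 + 3 = 21 ≤ 23, return 14 + 11 + 13 + 3 = 41.
Best is Capella, Atlas, Orion, and Deneb with total return 42.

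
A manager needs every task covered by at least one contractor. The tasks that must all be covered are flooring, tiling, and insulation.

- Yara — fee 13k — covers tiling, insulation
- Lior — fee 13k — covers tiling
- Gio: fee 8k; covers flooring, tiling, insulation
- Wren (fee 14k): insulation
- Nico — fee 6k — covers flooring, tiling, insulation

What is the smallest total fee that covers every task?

6

This is an integer covering problem.
Nico alone covers flooring, tiling, insulation — every task.
Total fee: 6.
No cover costs less than 6.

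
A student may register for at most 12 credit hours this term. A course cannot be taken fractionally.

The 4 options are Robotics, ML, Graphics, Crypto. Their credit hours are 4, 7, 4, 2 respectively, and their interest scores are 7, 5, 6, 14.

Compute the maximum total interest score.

27

Robotics + Crypto: credit hours 4 + 2 = 6 ≤ 12, interest score 7 + 14 = 21.
Robotics + Graphics + Crypto: credit hours 4 + 4 + 2 = 10 ≤ 12, interest score 7 + 6 + 14 = 27.
Best is Robotics, Graphics, and Crypto with total interest score 27.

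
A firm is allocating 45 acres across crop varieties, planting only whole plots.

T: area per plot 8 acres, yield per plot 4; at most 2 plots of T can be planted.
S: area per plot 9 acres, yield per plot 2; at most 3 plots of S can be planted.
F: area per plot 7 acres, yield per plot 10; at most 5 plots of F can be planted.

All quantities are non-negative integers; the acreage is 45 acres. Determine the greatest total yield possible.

Take 1×T and 5×F: area 43 ≤ 45, yield 1·4 + 5·10 = 54.
F has the best ratio (10/7) and is taken to its limit of 5; remaining capacity is filled optimally with the others.

54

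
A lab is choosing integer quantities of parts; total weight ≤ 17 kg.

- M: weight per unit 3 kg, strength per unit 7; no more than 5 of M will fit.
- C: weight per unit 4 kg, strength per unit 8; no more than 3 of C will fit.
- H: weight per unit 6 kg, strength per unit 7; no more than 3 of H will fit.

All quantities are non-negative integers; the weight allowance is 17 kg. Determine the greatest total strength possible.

This is a bounded integer knapsack.
Take 3×M and 2×C: weight 17 ≤ 17, strength 3·7 + 2·8 = 37.
No other integer combination yields more.

37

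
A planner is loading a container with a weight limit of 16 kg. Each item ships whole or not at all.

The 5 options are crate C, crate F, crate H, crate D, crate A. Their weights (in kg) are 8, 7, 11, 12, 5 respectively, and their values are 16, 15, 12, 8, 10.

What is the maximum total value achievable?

Allowing fractional choices, the relaxed optimum would be about 33.0, but items are indivisible.
crate C + crate A: weight 8 + 5 = 13 ≤ 16, value 16 + 10 = 26.
crate C + crate F: weight 8 + 7 = 15 ≤ 16, value 16 + 15 = 31.
Best is crate C and crate F with total value 31.

31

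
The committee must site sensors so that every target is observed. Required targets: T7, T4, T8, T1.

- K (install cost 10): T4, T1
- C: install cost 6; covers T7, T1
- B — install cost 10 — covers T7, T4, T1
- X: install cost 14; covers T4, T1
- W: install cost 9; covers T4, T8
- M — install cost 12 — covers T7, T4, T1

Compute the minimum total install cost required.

15

Choose C and W: together they cover T7, T4, T8, T1 — every target.
Total install cost: 6 + 9 = 15.
No cover costs less than 15.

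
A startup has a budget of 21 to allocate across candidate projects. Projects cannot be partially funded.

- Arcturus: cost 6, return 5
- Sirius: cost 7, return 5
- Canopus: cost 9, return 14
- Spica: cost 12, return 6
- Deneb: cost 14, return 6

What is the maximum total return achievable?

Allowing fractional choices, the relaxed optimum would be about 23.3, but projects are indivisible.
Arcturus + Canopus: cost 6 + 9 = 15 ≤ 21, return 5 + 14 = 19.
Canopus + Spica: cost 9 + 12 = 21 ≤ 21, return 14 + 6 = 20.
Sirius + Canopus: cost 7 + 9 = 16 ≤ 21, return 5 + 14 = 19.
Best is Canopus and Spica with total return 20.

20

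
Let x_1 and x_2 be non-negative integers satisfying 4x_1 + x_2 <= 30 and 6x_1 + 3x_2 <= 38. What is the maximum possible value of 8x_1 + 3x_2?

(x_1,x_2)=(6,0): 4·6+1·0=24≤30, 6·6+3·0=36≤38, objective 48.
(x_1,x_2)=(5,1): 4·5+1·1=21≤30, 6·5+3·1=33≤38, objective 43.
The best lattice point is (6,0), giving 48.

48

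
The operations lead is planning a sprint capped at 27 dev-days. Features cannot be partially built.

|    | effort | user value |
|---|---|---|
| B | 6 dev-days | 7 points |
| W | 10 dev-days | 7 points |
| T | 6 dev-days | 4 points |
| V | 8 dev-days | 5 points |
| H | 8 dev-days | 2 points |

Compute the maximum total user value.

19

Allowing fractional choices, the relaxed optimum would be about 21.1, but features are indivisible.
B + W + V: effort 6 + 10 + 8 = 24 ≤ 27, user value 7 + 7 + 5 = 19.
B + W + T: effort 6 + 10 + 6 = 22 ≤ 27, user value 7 + 7 + 4 = 18.
Best is B, W, and V with total user value 19.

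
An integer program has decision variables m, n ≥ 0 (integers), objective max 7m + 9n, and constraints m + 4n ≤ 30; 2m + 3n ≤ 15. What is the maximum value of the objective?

Relaxing integrality, the LP optimum is 52.50 at (m,n) = (7.5, 0), which is not an integer point.
(m,n)=(6,1): 1·6+4·1=10≤30, 2·6+3·1=15≤15, objective 51.
(m,n)=(7,0): 1·7+4·0=7≤30, 2·7+3·0=14≤15, objective 49.
The best lattice point is (6,1), giving 51.

51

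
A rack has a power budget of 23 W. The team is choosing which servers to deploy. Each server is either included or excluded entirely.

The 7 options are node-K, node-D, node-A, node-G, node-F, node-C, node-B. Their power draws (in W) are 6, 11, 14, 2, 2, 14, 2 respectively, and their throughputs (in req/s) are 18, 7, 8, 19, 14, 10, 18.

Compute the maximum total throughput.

76

Allowing fractional choices, the relaxed optimum would be about 76.9, but servers are indivisible.
node-K + node-D + node-G + node-F + node-B: power draw 6 + 11 + 2 + 2 + 2 = 23 ≤ 23, throughput 18 + 7 + 19 + 14 + 18 = 76.
node-K + node-G + node-F + node-B: power draw 6 + 2 + 2 + 2 = 12 ≤ 23, throughput 18 + 19 + 14 + 18 = 69.
Best is node-K, node-D, node-G, node-F, and node-B with total throughput 76.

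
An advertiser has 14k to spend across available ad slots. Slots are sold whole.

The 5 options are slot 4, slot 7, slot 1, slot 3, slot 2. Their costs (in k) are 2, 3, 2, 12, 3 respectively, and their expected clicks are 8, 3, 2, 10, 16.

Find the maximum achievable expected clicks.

29

Treat it as a binary knapsack problem.
Take slot 4, slot 7, slot 1, and slot 2: cost 2 + 3 + 2 + 3 = 10 ≤ 14, expected clicks 8 + 3 + 2 + 16 = 29.
No other feasible combination does better.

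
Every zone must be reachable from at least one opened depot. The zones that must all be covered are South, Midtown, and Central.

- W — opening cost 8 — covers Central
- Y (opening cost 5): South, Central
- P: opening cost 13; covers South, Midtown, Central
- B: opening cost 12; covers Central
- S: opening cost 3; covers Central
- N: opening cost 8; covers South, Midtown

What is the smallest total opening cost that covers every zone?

This is an integer covering problem.
The greedy cost-per-new-zone heuristic would pick Y and N for 13, but a cheaper cover exists.
Choose S and N: together they cover South, Midtown, Central — every zone.
Total opening cost: 3 + 8 = 11.
No cover costs less than 11.

11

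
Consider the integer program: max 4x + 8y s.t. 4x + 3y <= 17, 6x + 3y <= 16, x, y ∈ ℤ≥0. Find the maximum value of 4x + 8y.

Relaxing integrality, the LP optimum is 42.67 at (x,y) = (0, 5.33), which is not an integer point.
(x,y)=(0,5) is feasible, giving 40.
(x,y)=(0,4) is feasible, giving 32.
Maximum is 40 at (x,y)=(0,5).

40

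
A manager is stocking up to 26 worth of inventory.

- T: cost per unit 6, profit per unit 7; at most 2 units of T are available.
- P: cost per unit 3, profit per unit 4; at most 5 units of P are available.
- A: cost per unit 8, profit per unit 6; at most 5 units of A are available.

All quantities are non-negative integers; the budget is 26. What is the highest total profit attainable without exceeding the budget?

30

This is a bounded integer knapsack.
2×T and 4×P: cost 24 ≤ 26, profit 2·7 + 4·4 = 30.
1×T, 4×P, and 1×A: cost 26 ≤ 26, profit 1·7 + 4·4 + 1·6 = 29.
Best is 30.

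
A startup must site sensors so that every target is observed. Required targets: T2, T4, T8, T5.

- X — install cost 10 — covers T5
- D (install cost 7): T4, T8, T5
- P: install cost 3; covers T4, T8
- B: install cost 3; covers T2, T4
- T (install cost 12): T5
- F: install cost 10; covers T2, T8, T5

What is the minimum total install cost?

The greedy cost-per-new-target heuristic would pick P, B, and D for 13, but a cheaper cover exists.
Choose D and B: together they cover T2, T4, T8, T5 — every target.
Total install cost: 7 + 3 = 10.
No cover costs less than 10.

10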